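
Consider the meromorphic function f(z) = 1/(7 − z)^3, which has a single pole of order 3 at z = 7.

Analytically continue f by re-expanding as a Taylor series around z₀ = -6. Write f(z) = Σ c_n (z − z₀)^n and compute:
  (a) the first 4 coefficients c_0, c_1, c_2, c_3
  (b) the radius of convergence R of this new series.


Let w = z − z₀, so z = z₀ + w.
Then 7 − z = 7 − (z₀ + w) = (7 − z₀) − w = 13 − w.
f(z) = 1/(13 − w)^3 = (1/(13)^3) · (1 − w/(13))^{−3}.
By the binomial series (1−u)^{−3} = Σ_{n≥0} C(n+2, 2) u^n for |u|<1, with u = w/(13):
  c_n = C(n+2, 2) / (13)^(n+3).
  c_0 = 1/(13)^3 = 1/2197.
  c_1 = 3/(13)^4 = 3/28561.
  c_2 = 6/(13)^5 = 6/371293.
  c_3 = 10/(13)^6 = 10/4826809.
The series is valid for |w/d| < 1, i.e. |z − z₀| < |d|.
Radius of convergence: R = |7 − z₀| = |13| = 13 (distance from z₀ to the singularity z = 7).

c_0 = 1/2197, c_1 = 3/28561, c_2 = 6/371293, c_3 = 10/4826809; R = 13.


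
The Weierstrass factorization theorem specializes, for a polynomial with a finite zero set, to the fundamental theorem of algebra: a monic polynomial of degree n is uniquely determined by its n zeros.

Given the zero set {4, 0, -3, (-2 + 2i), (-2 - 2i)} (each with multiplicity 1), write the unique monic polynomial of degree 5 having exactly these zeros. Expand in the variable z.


The polynomial is p(z) = ∏_{α ∈ S} (z − α), where S = {4, 0, -3, (-2 + 2i), (-2 - 2i)}.
Expanding the product yields: p(z) = z^5 + 3·z^4 -8·z^3 -56·z^2 -96·z.
Note conjugate pairs combine to real quadratics: (z − (-2+2i))(z − (-2−2i)) = z² + 4z + 8.
The resulting polynomial has degree 5 and real coefficients as required.

p(z) = z^5 + 3·z^4 -8·z^3 -56·z^2 -96·z.


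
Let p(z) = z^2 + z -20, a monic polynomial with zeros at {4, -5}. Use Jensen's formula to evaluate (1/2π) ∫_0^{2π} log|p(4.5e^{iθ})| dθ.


Zeros: -5, 4; r = 4.5.
Inside |z| < r: 4. Outside (|z| ≥ r): -5.
p(0) = -20, so log|p(0)| = log(20) = 2.9957.
Apply Jensen: I(r) = log|p(0)| + Σ_k log(r/|z_k|), summed over zeros inside |z| < r.
  log(r/|z_k|) for z_k = 4: log(4.5/4) = 0.1178
  Outside zeros (-5) contribute nothing to the Jensen sum.
Sum over inside zeros: 0.1178.
I(r) = log|p(0)| + (inside sum) = 2.9957 + 0.1178 = 3.1135.
Note: since some zeros are outside |z| ≤ r, the simplified n·log(r) form does NOT apply — only the inside zeros contribute.

I(r) ≈ 3.1135.


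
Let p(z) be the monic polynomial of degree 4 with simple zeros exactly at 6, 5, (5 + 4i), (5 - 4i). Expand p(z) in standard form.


The polynomial is p(z) = ∏_{α ∈ S} (z − α), where S = {6, 5, (5 + 4i), (5 - 4i)}.
Expanding the product yields: p(z) = z^4 -21·z^3 + 181·z^2 -751·z + 1230.
Note conjugate pairs combine to real quadratics: (z − (5+4i))(z − (5−4i)) = z² − 10z + 41.
The resulting polynomial has degree 4 and real coefficients as required.

p(z) = z^4 -21·z^3 + 181·z^2 -751·z + 1230.


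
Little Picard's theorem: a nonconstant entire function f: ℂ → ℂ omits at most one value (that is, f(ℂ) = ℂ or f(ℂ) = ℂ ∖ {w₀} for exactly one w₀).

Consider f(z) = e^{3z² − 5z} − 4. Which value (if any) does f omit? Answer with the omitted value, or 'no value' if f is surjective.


Little Picard bounds the complement of f(ℂ) to at most one point.
The exponent g(z) = 3z² − 5z is a nonconstant polynomial, hence surjective onto ℂ. So e^{g(z)} takes every value in {e^w : w ∈ ℂ} = ℂ ∖ {0}. Adding -4 shifts the range to ℂ ∖ {-4}. f omits exactly -4.

Omitted value: -4.


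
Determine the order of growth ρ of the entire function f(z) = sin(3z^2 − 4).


Write sin(w) = (e^{iw} ± e^{−iw})/(2 or 2i), so |sin(w)| ≤ e^{|w|}. With w = 3z^2 − 4, |w| ≤ 3r^2 + 4 on |z|=r, giving M(r) ≤ e^{3r^2 + 4} and ρ ≤ 2. For the lower bound, choose z on |z|=r with 3z^2 purely imaginary of modulus 3r^2; then |sin(3z^2 − 4)| grows like e^{3r^2}/2, so ρ ≥ 2. Hence ρ = 2.
Therefore ρ = 2.

Order ρ = 2.


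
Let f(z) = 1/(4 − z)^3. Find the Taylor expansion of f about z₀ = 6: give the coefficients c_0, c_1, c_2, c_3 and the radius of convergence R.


Let w = z − z₀, so z = z₀ + w.
Then 4 − z = 4 − (z₀ + w) = (4 − z₀) − w = -2 − w.
f(z) = 1/(-2 − w)^3 = (1/(-2)^3) · (1 − w/(-2))^{−3}.
By the binomial series (1−u)^{−3} = Σ_{n≥0} C(n+2, 2) u^n for |u|<1, with u = w/(-2):
  c_n = C(n+2, 2) / (-2)^(n+3).
  c_0 = 1/(-2)^3 = -1/8.
  c_1 = 3/(-2)^4 = 3/16.
  c_2 = 6/(-2)^5 = -3/16.
  c_3 = 10/(-2)^6 = 5/32.
The series is valid for |w/d| < 1, i.e. |z − z₀| < |d|.
Radius of convergence: R = |4 − z₀| = |-2| = 2 (distance from z₀ to the singularity z = 4).

c_0 = -1/8, c_1 = 3/16, c_2 = -3/16, c_3 = 5/32; R = 2.


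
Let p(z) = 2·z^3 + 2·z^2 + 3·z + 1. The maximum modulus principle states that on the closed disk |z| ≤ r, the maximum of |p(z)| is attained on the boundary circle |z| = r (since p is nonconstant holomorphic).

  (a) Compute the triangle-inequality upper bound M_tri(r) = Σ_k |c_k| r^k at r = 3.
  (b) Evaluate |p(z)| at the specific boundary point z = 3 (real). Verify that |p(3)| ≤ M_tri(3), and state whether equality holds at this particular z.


Coefficients: c_0 = 1, c_1 = 3, c_2 = 2, c_3 = 2. Radius r = 3.
Part (a). Triangle bound: M_tri(r) = Σ_k |c_k| r^k
  = |1|·3^0 + |3|·3^1 + |2|·3^2 + |2|·3^3
  = 1 + 9 + 18 + 54 = 82.
This bounds M(r) := max_{|z|=r} |p(z)| from above; equality holds iff all terms c_k z^k can be made to align in phase at a single z on |z|=r.
Part (b). At z = 3 (real, on the circle |z| = r):
  p(3) = (1)·3^0 + (3)·3^1 + (2)·3^2 + (2)·3^3 = 82.
  |p(3)| = 82.
Since all nonzero coefficients share the same sign, |p(3)| = 82 = M_tri(3); the triangle bound is attained at z = 3, so in fact M(r) = 82.

M_tri(3) = 82; |p(3)| = 82; equality at z=3: yes.


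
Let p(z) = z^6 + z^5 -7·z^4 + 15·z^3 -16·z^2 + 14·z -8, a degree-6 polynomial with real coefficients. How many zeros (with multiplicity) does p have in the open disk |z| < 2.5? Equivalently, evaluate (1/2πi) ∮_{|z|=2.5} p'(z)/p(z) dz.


The zeros of p are: -4, 1, (0 + 1i), (0 - 1i), (1 + 1i), (1 - 1i).
Their magnitudes are: 4, 1, 1, 1, 1.414, 1.414.
Zeros with |z| < R = 2.5: 1, (0 + 1i), (0 - 1i), (1 + 1i), (1 - 1i).
Count = 5.
By the argument principle, (1/2πi) ∮_{|z|=R} p'(z)/p(z) dz equals exactly this count.

Number of zeros inside |z| < 2.5: 5.


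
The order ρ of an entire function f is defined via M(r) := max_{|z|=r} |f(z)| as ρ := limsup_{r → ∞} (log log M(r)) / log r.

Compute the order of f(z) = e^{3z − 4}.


|e^{3z − 4}| = e^{Re(3·z) + -4} ≤ e^{3|z|^1 + -4} = e^{3r^1 + -4} on |z| = r, so ρ ≤ 1. Choosing z on |z|=r so that 3·z is real positive (always possible by picking arg z appropriately) gives |f(z)| = e^{3r^1 + -4}, matching the bound. The additive constant -4 does not affect log log M(r) ~ 1·log r. Hence ρ = 1.
Therefore ρ = 1.

Order ρ = 1.


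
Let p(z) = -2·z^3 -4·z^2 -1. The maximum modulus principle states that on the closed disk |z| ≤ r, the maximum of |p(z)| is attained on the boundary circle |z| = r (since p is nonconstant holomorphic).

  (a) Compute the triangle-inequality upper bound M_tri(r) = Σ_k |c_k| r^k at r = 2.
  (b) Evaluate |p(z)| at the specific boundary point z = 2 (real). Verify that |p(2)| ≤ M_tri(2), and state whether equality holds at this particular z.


Coefficients: c_0 = -1, c_1 = 0, c_2 = -4, c_3 = -2. Radius r = 2.
Part (a). Triangle bound: M_tri(r) = Σ_k |c_k| r^k
  = |-1|·2^0 + |0|·2^1 + |-4|·2^2 + |-2|·2^3
  = 1 + 0 + 16 + 16 = 33.
This bounds M(r) := max_{|z|=r} |p(z)| from above; equality holds iff all terms c_k z^k can be made to align in phase at a single z on |z|=r.
Part (b). At z = 2 (real, on the circle |z| = r):
  p(2) = (-1)·2^0 + (0)·2^1 + (-4)·2^2 + (-2)·2^3 = -33.
  |p(2)| = 33.
Since all nonzero coefficients share the same sign, |p(2)| = 33 = M_tri(2); the triangle bound is attained at z = 2, so in fact M(r) = 33.

M_tri(2) = 33; |p(2)| = 33; equality at z=2: yes.


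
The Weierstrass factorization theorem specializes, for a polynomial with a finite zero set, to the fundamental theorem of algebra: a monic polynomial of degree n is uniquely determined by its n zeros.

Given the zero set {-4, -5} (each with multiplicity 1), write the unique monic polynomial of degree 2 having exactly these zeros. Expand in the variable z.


The polynomial is p(z) = ∏_{α ∈ S} (z − α), where S = {-4, -5}.
Expanding the product yields: p(z) = z^2 + 9·z + 20.
The resulting polynomial has degree 2 and real coefficients as required.

p(z) = z^2 + 9·z + 20.


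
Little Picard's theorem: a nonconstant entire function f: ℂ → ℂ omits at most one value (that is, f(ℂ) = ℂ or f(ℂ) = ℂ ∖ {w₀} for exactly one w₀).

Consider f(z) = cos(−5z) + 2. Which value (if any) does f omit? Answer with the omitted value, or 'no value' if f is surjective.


Little Picard bounds the complement of f(ℂ) to at most one point.
cos is entire and surjective onto ℂ: for every w ∈ ℂ, cos(ζ) = w has a solution ζ ∈ ℂ (e.g., via the complex inverse arccos). With ζ = −5z this gives z = ζ/(-5). Then 1·cos(−5z) takes every value in 1·ℂ = ℂ, and adding 2 is a bijection of ℂ. So f is surjective and omits no value. (Note: only on the real line is cos bounded by [−1, 1].)

Omitted value: no value.


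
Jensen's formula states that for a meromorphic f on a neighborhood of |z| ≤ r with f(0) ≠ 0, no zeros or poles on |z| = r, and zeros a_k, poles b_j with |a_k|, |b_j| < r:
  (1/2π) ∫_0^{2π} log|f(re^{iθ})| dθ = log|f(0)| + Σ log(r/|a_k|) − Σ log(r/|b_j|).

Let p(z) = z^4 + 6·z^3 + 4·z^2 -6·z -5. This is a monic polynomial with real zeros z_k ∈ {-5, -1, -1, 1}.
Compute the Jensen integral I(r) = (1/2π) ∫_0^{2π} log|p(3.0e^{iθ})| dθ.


Zeros: -5, -1, -1, 1; r = 3.0.
Inside |z| < r: -1, -1, 1. Outside (|z| ≥ r): -5.
p(0) = -5, so log|p(0)| = log(5) = 1.6094.
Apply Jensen: I(r) = log|p(0)| + Σ_k log(r/|z_k|), summed over zeros inside |z| < r.
  log(r/|z_k|) for z_k = -1: log(3.0/1) = 1.0986
  log(r/|z_k|) for z_k = -1: log(3.0/1) = 1.0986
  log(r/|z_k|) for z_k = 1: log(3.0/1) = 1.0986
  Outside zeros (-5) contribute nothing to the Jensen sum.
Sum over inside zeros: 3.2958.
I(r) = log|p(0)| + (inside sum) = 1.6094 + 3.2958 = 4.9053.
Note: since some zeros are outside |z| ≤ r, the simplified n·log(r) form does NOT apply — only the inside zeros contribute.

I(r) ≈ 4.9053.


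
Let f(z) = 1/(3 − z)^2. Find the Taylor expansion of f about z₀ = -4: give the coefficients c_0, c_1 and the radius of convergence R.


Let w = z − z₀, so z = z₀ + w.
Then 3 − z = 3 − (z₀ + w) = (3 − z₀) − w = 7 − w.
f(z) = 1/(7 − w)^2 = (1/(7)^2) · (1 − w/(7))^{−2}.
By the binomial series (1−u)^{−2} = Σ_{n≥0} C(n+1, 1) u^n for |u|<1, with u = w/(7):
  c_n = C(n+1, 1) / (7)^(n+2).
  c_0 = 1/(7)^2 = 1/49.
  c_1 = 2/(7)^3 = 2/343.
The series is valid for |w/d| < 1, i.e. |z − z₀| < |d|.
Radius of convergence: R = |3 − z₀| = |7| = 7 (distance from z₀ to the singularity z = 3).

c_0 = 1/49, c_1 = 2/343; R = 7.


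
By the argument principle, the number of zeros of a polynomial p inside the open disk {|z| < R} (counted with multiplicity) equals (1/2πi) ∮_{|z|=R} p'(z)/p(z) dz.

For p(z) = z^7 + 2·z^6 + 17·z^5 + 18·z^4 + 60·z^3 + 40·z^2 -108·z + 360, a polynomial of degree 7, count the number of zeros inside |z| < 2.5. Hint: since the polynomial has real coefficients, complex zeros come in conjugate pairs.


The zeros of p are: (-1 + 3i), (-1 - 3i), (1 + 1i), (1 - 1i), (0 + 3i), (0 - 3i), -2.
Their magnitudes are: 3.162, 3.162, 1.414, 1.414, 3, 3, 2.
Zeros with |z| < R = 2.5: (1 + 1i), (1 - 1i), -2.
Count = 3.
By the argument principle, (1/2πi) ∮_{|z|=R} p'(z)/p(z) dz equals exactly this count.

Number of zeros inside |z| < 2.5: 3.


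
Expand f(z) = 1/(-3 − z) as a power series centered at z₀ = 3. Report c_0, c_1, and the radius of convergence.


Let w = z − z₀, so z = z₀ + w.
Then -3 − z = -3 − (z₀ + w) = (-3 − z₀) − w = -6 − w.
f(z) = 1/(-6 − w) = (1/(-6)) · 1/(1 − w/(-6)) = Σ_{n≥0} w^n / (-6)^(n+1).
So c_n = 1/(-6)^(n+1):
  c_0 = 1/(-6)^1 = -1/6.
  c_1 = 1/(-6)^2 = 1/36.
The series is valid for |w/d| < 1, i.e. |z − z₀| < |d|.
Radius of convergence: R = |-3 − z₀| = |-6| = 6 (distance from z₀ to the singularity z = -3).

c_0 = -1/6, c_1 = 1/36; R = 6.


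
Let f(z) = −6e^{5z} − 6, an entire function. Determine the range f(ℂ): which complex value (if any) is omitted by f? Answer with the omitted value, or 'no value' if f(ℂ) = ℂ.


Little Picard bounds the complement of f(ℂ) to at most one point.
e^{5z} is never zero on ℂ, so -6·e^{5z} takes every value in ℂ ∖ {0}. Adding -6 shifts the range to ℂ ∖ {-6}. Thus f omits exactly the value -6.

Omitted value: -6.


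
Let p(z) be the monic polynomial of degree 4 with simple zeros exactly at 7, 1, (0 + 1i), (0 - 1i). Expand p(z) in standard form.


The polynomial is p(z) = ∏_{α ∈ S} (z − α), where S = {7, 1, (0 + 1i), (0 - 1i)}.
Expanding the product yields: p(z) = z^4 -8·z^3 + 8·z^2 -8·z + 7.
Note conjugate pairs combine to real quadratics: (z − (0+1i))(z − (0−1i)) = z² + 1.
The resulting polynomial has degree 4 and real coefficients as required.

p(z) = z^4 -8·z^3 + 8·z^2 -8·z + 7.


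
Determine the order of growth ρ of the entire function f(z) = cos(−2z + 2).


cos(w) is a linear combination of e^{iw} and e^{−iw} (or e^w, e^{−w} in the hyperbolic case), so |cos(w)| ≤ e^{|w|}. With w = −2z + 2, |w| ≤ 2|z| + 2 = 2r + 2 on |z| = r, giving M(r) ≤ e^{2r + 2}, so ρ ≤ 1. On a suitable ray (z = it for sin/cos; z = t for sinh/cosh, t real → ∞), |cos(−2z + 2)| grows like e^{2|t|}/2, so ρ ≥ 1. Hence ρ = 1.
Therefore ρ = 1.

Order ρ = 1.


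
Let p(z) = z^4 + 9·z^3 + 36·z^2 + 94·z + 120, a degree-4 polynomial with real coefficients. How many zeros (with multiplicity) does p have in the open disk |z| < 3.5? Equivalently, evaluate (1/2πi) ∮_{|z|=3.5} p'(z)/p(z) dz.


The zeros of p are: (-1 + 3i), (-1 - 3i), -4, -3.
Their magnitudes are: 3.162, 3.162, 4, 3.
Zeros with |z| < R = 3.5: (-1 + 3i), (-1 - 3i), -3.
Count = 3.
By the argument principle, (1/2πi) ∮_{|z|=R} p'(z)/p(z) dz equals exactly this count.

Number of zeros inside |z| < 3.5: 3.


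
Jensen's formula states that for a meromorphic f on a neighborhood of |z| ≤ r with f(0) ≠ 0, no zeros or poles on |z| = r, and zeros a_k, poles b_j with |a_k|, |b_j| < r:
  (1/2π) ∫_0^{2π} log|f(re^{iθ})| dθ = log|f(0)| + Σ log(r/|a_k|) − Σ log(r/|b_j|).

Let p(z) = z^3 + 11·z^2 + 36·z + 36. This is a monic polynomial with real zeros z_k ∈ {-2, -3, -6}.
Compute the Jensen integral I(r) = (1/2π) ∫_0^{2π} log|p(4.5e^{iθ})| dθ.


Zeros: -6, -3, -2; r = 4.5.
Inside |z| < r: -3, -2. Outside (|z| ≥ r): -6.
p(0) = 36, so log|p(0)| = log(36) = 3.5835.
Apply Jensen: I(r) = log|p(0)| + Σ_k log(r/|z_k|), summed over zeros inside |z| < r.
  log(r/|z_k|) for z_k = -2: log(4.5/2) = 0.8109
  log(r/|z_k|) for z_k = -3: log(4.5/3) = 0.4055
  Outside zeros (-6) contribute nothing to the Jensen sum.
Sum over inside zeros: 1.2164.
I(r) = log|p(0)| + (inside sum) = 3.5835 + 1.2164 = 4.7999.
Note: since some zeros are outside |z| ≤ r, the simplified n·log(r) form does NOT apply — only the inside zeros contribute.

I(r) ≈ 4.7999.


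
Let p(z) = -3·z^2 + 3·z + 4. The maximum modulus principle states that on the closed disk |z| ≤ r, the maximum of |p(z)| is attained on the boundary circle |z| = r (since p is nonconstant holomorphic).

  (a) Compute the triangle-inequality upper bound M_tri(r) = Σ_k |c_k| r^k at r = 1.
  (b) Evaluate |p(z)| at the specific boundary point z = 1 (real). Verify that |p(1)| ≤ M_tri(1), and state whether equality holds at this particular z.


Coefficients: c_0 = 4, c_1 = 3, c_2 = -3. Radius r = 1.
Part (a). Triangle bound: M_tri(r) = Σ_k |c_k| r^k
  = |4|·1^0 + |3|·1^1 + |-3|·1^2
  = 4 + 3 + 3 = 10.
This bounds M(r) := max_{|z|=r} |p(z)| from above; equality holds iff all terms c_k z^k can be made to align in phase at a single z on |z|=r.
Part (b). At z = 1 (real, on the circle |z| = r):
  p(1) = (4)·1^0 + (3)·1^1 + (-3)·1^2 = 4.
  |p(1)| = 4.
Check: |p(1)| = 4 ≤ 10 = M_tri(1). ✓ Equality does not hold at z = 1 (the coefficients have mixed signs, so the terms do not all align in phase there).

M_tri(1) = 10; |p(1)| = 4; equality at z=1: no.


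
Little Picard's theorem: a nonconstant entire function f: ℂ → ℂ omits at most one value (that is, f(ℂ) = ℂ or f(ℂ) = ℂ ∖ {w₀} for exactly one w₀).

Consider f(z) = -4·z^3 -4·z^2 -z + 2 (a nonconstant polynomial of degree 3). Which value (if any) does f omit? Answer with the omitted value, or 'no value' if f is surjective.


Little Picard bounds the complement of f(ℂ) to at most one point.
For every w ∈ ℂ, the equation p(z) − w = 0 is a nonconstant polynomial in z and hence has at least one root by the fundamental theorem of algebra. So p is surjective onto ℂ, omitting no value.

Omitted value: no value.


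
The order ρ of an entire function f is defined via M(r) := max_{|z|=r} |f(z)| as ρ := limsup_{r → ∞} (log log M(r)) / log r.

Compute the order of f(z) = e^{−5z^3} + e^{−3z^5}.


Each summand is entire of order 3 and 5 respectively (as in the single-exponential case). The order of a sum is at most the max of the orders, so ρ ≤ 5. For the lower bound: on |z|=r choose arg z so that -3z^5 is real positive; then |e^{-3z^5}| = e^{3r^5} while |e^{-5z^3}| ≤ e^{5r^3} = o(e^{3r^5}). So |f| ≥ e^{3r^5}(1 − o(1)) and ρ ≥ 5. Hence ρ = max(3, 5) = 5.
Therefore ρ = 5.

Order ρ = 5.


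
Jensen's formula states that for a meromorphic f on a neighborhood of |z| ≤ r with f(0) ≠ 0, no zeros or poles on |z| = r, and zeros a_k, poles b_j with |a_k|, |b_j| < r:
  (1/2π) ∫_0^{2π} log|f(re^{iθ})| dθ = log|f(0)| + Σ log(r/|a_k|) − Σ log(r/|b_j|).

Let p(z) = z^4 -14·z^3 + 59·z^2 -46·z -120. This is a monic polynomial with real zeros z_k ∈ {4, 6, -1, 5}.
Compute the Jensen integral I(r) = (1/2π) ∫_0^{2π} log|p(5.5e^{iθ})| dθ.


Zeros: -1, 4, 5, 6; r = 5.5.
Inside |z| < r: -1, 4, 5. Outside (|z| ≥ r): 6.
p(0) = -120, so log|p(0)| = log(120) = 4.7875.
Apply Jensen: I(r) = log|p(0)| + Σ_k log(r/|z_k|), summed over zeros inside |z| < r.
  log(r/|z_k|) for z_k = 4: log(5.5/4) = 0.3185
  log(r/|z_k|) for z_k = -1: log(5.5/1) = 1.7047
  log(r/|z_k|) for z_k = 5: log(5.5/5) = 0.0953
  Outside zeros (6) contribute nothing to the Jensen sum.
Sum over inside zeros: 2.1185.
I(r) = log|p(0)| + (inside sum) = 4.7875 + 2.1185 = 6.9060.
Note: since some zeros are outside |z| ≤ r, the simplified n·log(r) form does NOT apply — only the inside zeros contribute.

I(r) ≈ 6.9060.


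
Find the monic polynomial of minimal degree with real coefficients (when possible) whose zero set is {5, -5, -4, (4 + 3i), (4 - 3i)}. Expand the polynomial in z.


The polynomial is p(z) = ∏_{α ∈ S} (z − α), where S = {5, -5, -4, (4 + 3i), (4 - 3i)}.
Expanding the product yields: p(z) = z^5 -4·z^4 -32·z^3 + 200·z^2 + 175·z -2500.
Note conjugate pairs combine to real quadratics: (z − (4+3i))(z − (4−3i)) = z² − 8z + 25.
The resulting polynomial has degree 5 and real coefficients as required.

p(z) = z^5 -4·z^4 -32·z^3 + 200·z^2 + 175·z -2500.


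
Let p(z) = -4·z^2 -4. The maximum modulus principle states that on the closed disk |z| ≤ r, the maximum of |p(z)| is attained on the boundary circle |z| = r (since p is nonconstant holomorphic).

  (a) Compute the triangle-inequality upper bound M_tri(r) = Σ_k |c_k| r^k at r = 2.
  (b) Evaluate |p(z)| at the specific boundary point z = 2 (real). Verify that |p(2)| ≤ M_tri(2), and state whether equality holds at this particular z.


Coefficients: c_0 = -4, c_1 = 0, c_2 = -4. Radius r = 2.
Part (a). Triangle bound: M_tri(r) = Σ_k |c_k| r^k
  = |-4|·2^0 + |0|·2^1 + |-4|·2^2
  = 4 + 0 + 16 = 20.
This bounds M(r) := max_{|z|=r} |p(z)| from above; equality holds iff all terms c_k z^k can be made to align in phase at a single z on |z|=r.
Part (b). At z = 2 (real, on the circle |z| = r):
  p(2) = (-4)·2^0 + (0)·2^1 + (-4)·2^2 = -20.
  |p(2)| = 20.
Since all nonzero coefficients share the same sign, |p(2)| = 20 = M_tri(2); the triangle bound is attained at z = 2, so in fact M(r) = 20.

M_tri(2) = 20; |p(2)| = 20; equality at z=2: yes.


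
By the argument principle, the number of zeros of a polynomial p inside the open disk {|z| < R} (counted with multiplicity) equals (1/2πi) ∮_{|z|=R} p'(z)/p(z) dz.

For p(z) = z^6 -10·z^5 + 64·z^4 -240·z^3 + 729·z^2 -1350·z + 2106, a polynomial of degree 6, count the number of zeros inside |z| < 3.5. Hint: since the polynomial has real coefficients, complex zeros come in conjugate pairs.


The zeros of p are: (3 + 3i), (3 - 3i), (0 + 3i), (0 - 3i), (2 + 3i), (2 - 3i).
Their magnitudes are: 4.243, 4.243, 3, 3, 3.606, 3.606.
Zeros with |z| < R = 3.5: (0 + 3i), (0 - 3i).
Count = 2.
By the argument principle, (1/2πi) ∮_{|z|=R} p'(z)/p(z) dz equals exactly this count.

Number of zeros inside |z| < 3.5: 2.


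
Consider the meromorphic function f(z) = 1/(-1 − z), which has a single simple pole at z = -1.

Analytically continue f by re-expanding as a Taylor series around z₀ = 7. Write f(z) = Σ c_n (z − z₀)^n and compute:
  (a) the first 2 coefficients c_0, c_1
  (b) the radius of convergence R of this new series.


Let w = z − z₀, so z = z₀ + w.
Then -1 − z = -1 − (z₀ + w) = (-1 − z₀) − w = -8 − w.
f(z) = 1/(-8 − w) = (1/(-8)) · 1/(1 − w/(-8)) = Σ_{n≥0} w^n / (-8)^(n+1).
So c_n = 1/(-8)^(n+1):
  c_0 = 1/(-8)^1 = -1/8.
  c_1 = 1/(-8)^2 = 1/64.
The series is valid for |w/d| < 1, i.e. |z − z₀| < |d|.
Radius of convergence: R = |-1 − z₀| = |-8| = 8 (distance from z₀ to the singularity z = -1).

c_0 = -1/8, c_1 = 1/64; R = 8.


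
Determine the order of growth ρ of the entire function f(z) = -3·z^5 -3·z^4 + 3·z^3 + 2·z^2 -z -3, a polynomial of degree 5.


|f(z)| ≤ Σ|c_k|·r^k = O(r^5) as r → ∞. Polynomial growth is O(e^{r^ε}) for every ε > 0 (since r^5/e^{r^ε} → 0), so ρ ≤ ε for all ε > 0, i.e. ρ = 0. Every nonconstant polynomial has order 0.
Therefore ρ = 0.

Order ρ = 0.


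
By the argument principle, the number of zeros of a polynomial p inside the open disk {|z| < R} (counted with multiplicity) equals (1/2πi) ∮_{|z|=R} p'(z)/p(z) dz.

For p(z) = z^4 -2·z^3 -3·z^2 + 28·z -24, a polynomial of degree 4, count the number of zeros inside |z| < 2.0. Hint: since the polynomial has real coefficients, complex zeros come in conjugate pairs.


The zeros of p are: 1, -3, (2 + 2i), (2 - 2i).
Their magnitudes are: 1, 3, 2.828, 2.828.
Zeros with |z| < R = 2.0: 1.
Count = 1.
By the argument principle, (1/2πi) ∮_{|z|=R} p'(z)/p(z) dz equals exactly this count.

Number of zeros inside |z| < 2.0: 1.


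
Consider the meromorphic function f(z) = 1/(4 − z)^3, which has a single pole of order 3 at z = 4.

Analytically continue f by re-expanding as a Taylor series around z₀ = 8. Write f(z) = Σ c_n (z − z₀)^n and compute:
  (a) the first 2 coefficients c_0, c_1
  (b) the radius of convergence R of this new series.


Let w = z − z₀, so z = z₀ + w.
Then 4 − z = 4 − (z₀ + w) = (4 − z₀) − w = -4 − w.
f(z) = 1/(-4 − w)^3 = (1/(-4)^3) · (1 − w/(-4))^{−3}.
By the binomial series (1−u)^{−3} = Σ_{n≥0} C(n+2, 2) u^n for |u|<1, with u = w/(-4):
  c_n = C(n+2, 2) / (-4)^(n+3).
  c_0 = 1/(-4)^3 = -1/64.
  c_1 = 3/(-4)^4 = 3/256.
The series is valid for |w/d| < 1, i.e. |z − z₀| < |d|.
Radius of convergence: R = |4 − z₀| = |-4| = 4 (distance from z₀ to the singularity z = 4).

c_0 = -1/64, c_1 = 3/256; R = 4.


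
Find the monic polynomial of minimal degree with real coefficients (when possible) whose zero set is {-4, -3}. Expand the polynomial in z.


The polynomial is p(z) = ∏_{α ∈ S} (z − α), where S = {-4, -3}.
Expanding the product yields: p(z) = z^2 + 7·z + 12.
The resulting polynomial has degree 2 and real coefficients as required.

p(z) = z^2 + 7·z + 12.


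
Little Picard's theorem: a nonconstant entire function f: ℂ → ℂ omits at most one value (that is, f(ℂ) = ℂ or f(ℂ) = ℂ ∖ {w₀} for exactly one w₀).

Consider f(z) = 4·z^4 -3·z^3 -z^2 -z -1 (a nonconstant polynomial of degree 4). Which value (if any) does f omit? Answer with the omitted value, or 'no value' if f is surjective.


Little Picard bounds the complement of f(ℂ) to at most one point.
For every w ∈ ℂ, the equation p(z) − w = 0 is a nonconstant polynomial in z and hence has at least one root by the fundamental theorem of algebra. So p is surjective onto ℂ, omitting no value.

Omitted value: no value.


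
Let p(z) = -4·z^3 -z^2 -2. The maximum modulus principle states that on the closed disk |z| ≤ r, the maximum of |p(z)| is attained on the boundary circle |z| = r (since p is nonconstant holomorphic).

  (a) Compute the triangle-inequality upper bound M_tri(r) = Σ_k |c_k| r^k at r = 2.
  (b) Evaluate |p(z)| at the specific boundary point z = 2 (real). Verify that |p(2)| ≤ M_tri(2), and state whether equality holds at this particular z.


Coefficients: c_0 = -2, c_1 = 0, c_2 = -1, c_3 = -4. Radius r = 2.
Part (a). Triangle bound: M_tri(r) = Σ_k |c_k| r^k
  = |-2|·2^0 + |0|·2^1 + |-1|·2^2 + |-4|·2^3
  = 2 + 0 + 4 + 32 = 38.
This bounds M(r) := max_{|z|=r} |p(z)| from above; equality holds iff all terms c_k z^k can be made to align in phase at a single z on |z|=r.
Part (b). At z = 2 (real, on the circle |z| = r):
  p(2) = (-2)·2^0 + (0)·2^1 + (-1)·2^2 + (-4)·2^3 = -38.
  |p(2)| = 38.
Since all nonzero coefficients share the same sign, |p(2)| = 38 = M_tri(2); the triangle bound is attained at z = 2, so in fact M(r) = 38.

M_tri(2) = 38; |p(2)| = 38; equality at z=2: yes.


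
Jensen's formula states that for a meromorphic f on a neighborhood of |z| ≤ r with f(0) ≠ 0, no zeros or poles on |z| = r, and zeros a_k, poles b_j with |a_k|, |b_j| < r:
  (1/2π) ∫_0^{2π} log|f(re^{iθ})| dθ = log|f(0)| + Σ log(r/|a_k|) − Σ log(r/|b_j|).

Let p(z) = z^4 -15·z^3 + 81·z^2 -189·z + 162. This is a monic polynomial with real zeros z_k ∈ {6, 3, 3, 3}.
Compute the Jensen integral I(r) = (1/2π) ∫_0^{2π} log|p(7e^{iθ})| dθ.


Zeros: 3, 3, 3, 6; r = 7.
Inside |z| < r: 3, 3, 3, 6. Outside (|z| ≥ r): ∅.
p(0) = 162, so log|p(0)| = log(162) = 5.0876.
Apply Jensen: I(r) = log|p(0)| + Σ_k log(r/|z_k|), summed over zeros inside |z| < r.
  log(r/|z_k|) for z_k = 6: log(7/6) = 0.1542
  log(r/|z_k|) for z_k = 3: log(7/3) = 0.8473
  log(r/|z_k|) for z_k = 3: log(7/3) = 0.8473
  log(r/|z_k|) for z_k = 3: log(7/3) = 0.8473
Sum over inside zeros: 2.6960.
I(r) = log|p(0)| + (inside sum) = 5.0876 + 2.6960 = 7.7836.
Closed form (all zeros inside, monic): I(r) = n·log(r) = 4·log(7) = 7.7836. ✓

I(r) ≈ 7.7836.


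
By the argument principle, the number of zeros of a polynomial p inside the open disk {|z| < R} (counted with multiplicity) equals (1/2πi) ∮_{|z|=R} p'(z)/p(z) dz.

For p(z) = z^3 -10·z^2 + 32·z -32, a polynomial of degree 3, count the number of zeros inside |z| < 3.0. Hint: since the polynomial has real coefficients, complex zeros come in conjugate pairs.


The zeros of p are: 4, 4, 2.
Their magnitudes are: 4, 4, 2.
Zeros with |z| < R = 3.0: 2.
Count = 1.
By the argument principle, (1/2πi) ∮_{|z|=R} p'(z)/p(z) dz equals exactly this count.

Number of zeros inside |z| < 3.0: 1.


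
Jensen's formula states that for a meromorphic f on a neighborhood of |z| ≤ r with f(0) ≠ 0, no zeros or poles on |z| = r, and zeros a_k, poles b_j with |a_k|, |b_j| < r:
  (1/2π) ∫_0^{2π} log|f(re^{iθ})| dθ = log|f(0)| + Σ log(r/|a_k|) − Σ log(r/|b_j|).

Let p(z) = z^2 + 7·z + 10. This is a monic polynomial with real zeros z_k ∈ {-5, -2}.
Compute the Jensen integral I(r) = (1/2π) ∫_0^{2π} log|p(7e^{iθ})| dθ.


Zeros: -5, -2; r = 7.
Inside |z| < r: -5, -2. Outside (|z| ≥ r): ∅.
p(0) = 10, so log|p(0)| = log(10) = 2.3026.
Apply Jensen: I(r) = log|p(0)| + Σ_k log(r/|z_k|), summed over zeros inside |z| < r.
  log(r/|z_k|) for z_k = -5: log(7/5) = 0.3365
  log(r/|z_k|) for z_k = -2: log(7/2) = 1.2528
Sum over inside zeros: 1.5892.
I(r) = log|p(0)| + (inside sum) = 2.3026 + 1.5892 = 3.8918.
Closed form (all zeros inside, monic): I(r) = n·log(r) = 2·log(7) = 3.8918. ✓

I(r) ≈ 3.8918.


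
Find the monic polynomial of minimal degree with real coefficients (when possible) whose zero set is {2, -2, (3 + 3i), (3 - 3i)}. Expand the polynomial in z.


The polynomial is p(z) = ∏_{α ∈ S} (z − α), where S = {2, -2, (3 + 3i), (3 - 3i)}.
Expanding the product yields: p(z) = z^4 -6·z^3 + 14·z^2 + 24·z -72.
Note conjugate pairs combine to real quadratics: (z − (3+3i))(z − (3−3i)) = z² − 6z + 18.
The resulting polynomial has degree 4 and real coefficients as required.

p(z) = z^4 -6·z^3 + 14·z^2 + 24·z -72.


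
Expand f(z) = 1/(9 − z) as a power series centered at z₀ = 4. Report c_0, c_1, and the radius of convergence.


Let w = z − z₀, so z = z₀ + w.
Then 9 − z = 9 − (z₀ + w) = (9 − z₀) − w = 5 − w.
f(z) = 1/(5 − w) = (1/(5)) · 1/(1 − w/(5)) = Σ_{n≥0} w^n / (5)^(n+1).
So c_n = 1/(5)^(n+1):
  c_0 = 1/(5)^1 = 1/5.
  c_1 = 1/(5)^2 = 1/25.
The series is valid for |w/d| < 1, i.e. |z − z₀| < |d|.
Radius of convergence: R = |9 − z₀| = |5| = 5 (distance from z₀ to the singularity z = 9).

c_0 = 1/5, c_1 = 1/25; R = 5.


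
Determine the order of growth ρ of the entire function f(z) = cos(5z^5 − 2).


Write cos(w) = (e^{iw} ± e^{−iw})/(2 or 2i), so |cos(w)| ≤ e^{|w|}. With w = 5z^5 − 2, |w| ≤ 5r^5 + 2 on |z|=r, giving M(r) ≤ e^{5r^5 + 2} and ρ ≤ 5. For the lower bound, choose z on |z|=r with 5z^5 purely imaginary of modulus 5r^5; then |cos(5z^5 − 2)| grows like e^{5r^5}/2, so ρ ≥ 5. Hence ρ = 5.
Therefore ρ = 5.

Order ρ = 5.


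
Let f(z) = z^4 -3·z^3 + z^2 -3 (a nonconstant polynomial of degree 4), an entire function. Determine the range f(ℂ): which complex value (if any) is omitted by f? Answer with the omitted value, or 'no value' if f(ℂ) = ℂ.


Little Picard bounds the complement of f(ℂ) to at most one point.
For every w ∈ ℂ, the equation p(z) − w = 0 is a nonconstant polynomial in z and hence has at least one root by the fundamental theorem of algebra. So p is surjective onto ℂ, omitting no value.

Omitted value: no value.


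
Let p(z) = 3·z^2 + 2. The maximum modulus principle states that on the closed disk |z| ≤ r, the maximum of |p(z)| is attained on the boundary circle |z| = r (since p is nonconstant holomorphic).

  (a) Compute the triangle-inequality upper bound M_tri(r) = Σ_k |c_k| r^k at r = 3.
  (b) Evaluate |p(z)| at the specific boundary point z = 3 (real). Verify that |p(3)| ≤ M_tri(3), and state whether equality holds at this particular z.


Coefficients: c_0 = 2, c_1 = 0, c_2 = 3. Radius r = 3.
Part (a). Triangle bound: M_tri(r) = Σ_k |c_k| r^k
  = |2|·3^0 + |0|·3^1 + |3|·3^2
  = 2 + 0 + 27 = 29.
This bounds M(r) := max_{|z|=r} |p(z)| from above; equality holds iff all terms c_k z^k can be made to align in phase at a single z on |z|=r.
Part (b). At z = 3 (real, on the circle |z| = r):
  p(3) = (2)·3^0 + (0)·3^1 + (3)·3^2 = 29.
  |p(3)| = 29.
Since all nonzero coefficients share the same sign, |p(3)| = 29 = M_tri(3); the triangle bound is attained at z = 3, so in fact M(r) = 29.

M_tri(3) = 29; |p(3)| = 29; equality at z=3: yes.


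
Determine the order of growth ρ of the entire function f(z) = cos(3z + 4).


cos(w) is a linear combination of e^{iw} and e^{−iw} (or e^w, e^{−w} in the hyperbolic case), so |cos(w)| ≤ e^{|w|}. With w = 3z + 4, |w| ≤ 3|z| + 4 = 3r + 4 on |z| = r, giving M(r) ≤ e^{3r + 4}, so ρ ≤ 1. On a suitable ray (z = it for sin/cos; z = t for sinh/cosh, t real → ∞), |cos(3z + 4)| grows like e^{3|t|}/2, so ρ ≥ 1. Hence ρ = 1.
Therefore ρ = 1.

Order ρ = 1.


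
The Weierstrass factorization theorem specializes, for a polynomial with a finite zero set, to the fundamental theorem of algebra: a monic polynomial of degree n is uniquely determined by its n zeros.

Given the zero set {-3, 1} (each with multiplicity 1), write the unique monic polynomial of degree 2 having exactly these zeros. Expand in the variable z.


The polynomial is p(z) = ∏_{α ∈ S} (z − α), where S = {-3, 1}.
Expanding the product yields: p(z) = z^2 + 2·z -3.
The resulting polynomial has degree 2 and real coefficients as required.

p(z) = z^2 + 2·z -3.


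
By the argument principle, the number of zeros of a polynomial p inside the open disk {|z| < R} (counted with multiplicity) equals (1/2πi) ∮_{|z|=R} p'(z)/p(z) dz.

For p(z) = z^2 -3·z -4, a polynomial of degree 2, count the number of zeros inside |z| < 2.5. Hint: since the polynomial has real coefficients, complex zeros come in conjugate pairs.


The zeros of p are: 4, -1.
Their magnitudes are: 4, 1.
Zeros with |z| < R = 2.5: -1.
Count = 1.
By the argument principle, (1/2πi) ∮_{|z|=R} p'(z)/p(z) dz equals exactly this count.

Number of zeros inside |z| < 2.5: 1.


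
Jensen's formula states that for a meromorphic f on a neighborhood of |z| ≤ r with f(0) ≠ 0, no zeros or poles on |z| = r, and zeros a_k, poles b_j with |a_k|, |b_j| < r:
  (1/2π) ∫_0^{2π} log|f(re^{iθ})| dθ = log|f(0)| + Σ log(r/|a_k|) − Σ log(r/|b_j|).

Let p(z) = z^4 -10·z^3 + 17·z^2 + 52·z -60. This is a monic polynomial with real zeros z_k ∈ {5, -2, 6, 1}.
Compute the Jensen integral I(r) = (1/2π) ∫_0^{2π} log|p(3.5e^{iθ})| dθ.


Zeros: -2, 1, 5, 6; r = 3.5.
Inside |z| < r: -2, 1. Outside (|z| ≥ r): 5, 6.
p(0) = -60, so log|p(0)| = log(60) = 4.0943.
Apply Jensen: I(r) = log|p(0)| + Σ_k log(r/|z_k|), summed over zeros inside |z| < r.
  log(r/|z_k|) for z_k = -2: log(3.5/2) = 0.5596
  log(r/|z_k|) for z_k = 1: log(3.5/1) = 1.2528
  Outside zeros (5, 6) contribute nothing to the Jensen sum.
Sum over inside zeros: 1.8124.
I(r) = log|p(0)| + (inside sum) = 4.0943 + 1.8124 = 5.9067.
Note: since some zeros are outside |z| ≤ r, the simplified n·log(r) form does NOT apply — only the inside zeros contribute.

I(r) ≈ 5.9067.


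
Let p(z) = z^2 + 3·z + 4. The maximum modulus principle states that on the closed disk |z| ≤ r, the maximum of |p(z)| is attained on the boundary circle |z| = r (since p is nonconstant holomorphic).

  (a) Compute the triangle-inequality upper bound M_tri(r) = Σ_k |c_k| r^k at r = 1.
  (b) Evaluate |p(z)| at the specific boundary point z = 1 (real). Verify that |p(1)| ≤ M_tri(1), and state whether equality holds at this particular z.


Coefficients: c_0 = 4, c_1 = 3, c_2 = 1. Radius r = 1.
Part (a). Triangle bound: M_tri(r) = Σ_k |c_k| r^k
  = |4|·1^0 + |3|·1^1 + |1|·1^2
  = 4 + 3 + 1 = 8.
This bounds M(r) := max_{|z|=r} |p(z)| from above; equality holds iff all terms c_k z^k can be made to align in phase at a single z on |z|=r.
Part (b). At z = 1 (real, on the circle |z| = r):
  p(1) = (4)·1^0 + (3)·1^1 + (1)·1^2 = 8.
  |p(1)| = 8.
Since all nonzero coefficients share the same sign, |p(1)| = 8 = M_tri(1); the triangle bound is attained at z = 1, so in fact M(r) = 8.

M_tri(1) = 8; |p(1)| = 8; equality at z=1: yes.


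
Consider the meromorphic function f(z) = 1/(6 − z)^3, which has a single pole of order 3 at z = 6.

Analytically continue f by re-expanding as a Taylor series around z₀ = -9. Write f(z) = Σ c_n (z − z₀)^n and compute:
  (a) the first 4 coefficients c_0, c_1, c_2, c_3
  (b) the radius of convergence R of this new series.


Let w = z − z₀, so z = z₀ + w.
Then 6 − z = 6 − (z₀ + w) = (6 − z₀) − w = 15 − w.
f(z) = 1/(15 − w)^3 = (1/(15)^3) · (1 − w/(15))^{−3}.
By the binomial series (1−u)^{−3} = Σ_{n≥0} C(n+2, 2) u^n for |u|<1, with u = w/(15):
  c_n = C(n+2, 2) / (15)^(n+3).
  c_0 = 1/(15)^3 = 1/3375.
  c_1 = 3/(15)^4 = 1/16875.
  c_2 = 6/(15)^5 = 2/253125.
  c_3 = 10/(15)^6 = 2/2278125.
The series is valid for |w/d| < 1, i.e. |z − z₀| < |d|.
Radius of convergence: R = |6 − z₀| = |15| = 15 (distance from z₀ to the singularity z = 6).

c_0 = 1/3375, c_1 = 1/16875, c_2 = 2/253125, c_3 = 2/2278125; R = 15.


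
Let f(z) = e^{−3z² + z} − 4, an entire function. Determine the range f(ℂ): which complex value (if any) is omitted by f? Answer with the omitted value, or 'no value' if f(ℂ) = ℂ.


Little Picard bounds the complement of f(ℂ) to at most one point.
The exponent g(z) = −3z² + z is a nonconstant polynomial, hence surjective onto ℂ. So e^{g(z)} takes every value in {e^w : w ∈ ℂ} = ℂ ∖ {0}. Adding -4 shifts the range to ℂ ∖ {-4}. f omits exactly -4.

Omitted value: -4.


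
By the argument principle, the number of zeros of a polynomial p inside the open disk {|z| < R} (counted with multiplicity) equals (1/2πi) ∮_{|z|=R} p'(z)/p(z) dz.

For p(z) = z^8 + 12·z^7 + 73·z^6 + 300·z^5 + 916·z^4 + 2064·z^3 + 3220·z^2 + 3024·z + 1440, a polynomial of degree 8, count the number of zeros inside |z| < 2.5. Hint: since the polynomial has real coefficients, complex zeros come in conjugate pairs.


The zeros of p are: (-3 + 1i), (-3 - 1i), (0 + 3i), (0 - 3i), (-1 + 1i), (-1 - 1i), (-2 + 2i), (-2 - 2i).
Their magnitudes are: 3.162, 3.162, 3, 3, 1.414, 1.414, 2.828, 2.828.
Zeros with |z| < R = 2.5: (-1 + 1i), (-1 - 1i).
Count = 2.
By the argument principle, (1/2πi) ∮_{|z|=R} p'(z)/p(z) dz equals exactly this count.

Number of zeros inside |z| < 2.5: 2.


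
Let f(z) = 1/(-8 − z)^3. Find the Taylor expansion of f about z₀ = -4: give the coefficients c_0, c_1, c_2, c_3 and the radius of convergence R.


Let w = z − z₀, so z = z₀ + w.
Then -8 − z = -8 − (z₀ + w) = (-8 − z₀) − w = -4 − w.
f(z) = 1/(-4 − w)^3 = (1/(-4)^3) · (1 − w/(-4))^{−3}.
By the binomial series (1−u)^{−3} = Σ_{n≥0} C(n+2, 2) u^n for |u|<1, with u = w/(-4):
  c_n = C(n+2, 2) / (-4)^(n+3).
  c_0 = 1/(-4)^3 = -1/64.
  c_1 = 3/(-4)^4 = 3/256.
  c_2 = 6/(-4)^5 = -3/512.
  c_3 = 10/(-4)^6 = 5/2048.
The series is valid for |w/d| < 1, i.e. |z − z₀| < |d|.
Radius of convergence: R = |-8 − z₀| = |-4| = 4 (distance from z₀ to the singularity z = -8).

c_0 = -1/64, c_1 = 3/256, c_2 = -3/512, c_3 = 5/2048; R = 4.


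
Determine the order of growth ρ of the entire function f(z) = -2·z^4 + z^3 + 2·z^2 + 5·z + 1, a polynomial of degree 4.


|f(z)| ≤ Σ|c_k|·r^k = O(r^4) as r → ∞. Polynomial growth is O(e^{r^ε}) for every ε > 0 (since r^4/e^{r^ε} → 0), so ρ ≤ ε for all ε > 0, i.e. ρ = 0. Every nonconstant polynomial has order 0.
Therefore ρ = 0.

Order ρ = 0.


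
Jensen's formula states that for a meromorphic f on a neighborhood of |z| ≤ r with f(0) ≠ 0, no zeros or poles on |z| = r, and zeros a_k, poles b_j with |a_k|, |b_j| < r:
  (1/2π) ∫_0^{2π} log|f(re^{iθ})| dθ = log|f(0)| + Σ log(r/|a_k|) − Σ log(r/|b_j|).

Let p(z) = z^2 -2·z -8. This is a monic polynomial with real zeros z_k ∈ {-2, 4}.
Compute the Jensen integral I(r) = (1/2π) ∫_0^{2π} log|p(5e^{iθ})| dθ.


Zeros: -2, 4; r = 5.
Inside |z| < r: -2, 4. Outside (|z| ≥ r): ∅.
p(0) = -8, so log|p(0)| = log(8) = 2.0794.
Apply Jensen: I(r) = log|p(0)| + Σ_k log(r/|z_k|), summed over zeros inside |z| < r.
  log(r/|z_k|) for z_k = -2: log(5/2) = 0.9163
  log(r/|z_k|) for z_k = 4: log(5/4) = 0.2231
Sum over inside zeros: 1.1394.
I(r) = log|p(0)| + (inside sum) = 2.0794 + 1.1394 = 3.2189.
Closed form (all zeros inside, monic): I(r) = n·log(r) = 2·log(5) = 3.2189. ✓

I(r) ≈ 3.2189.


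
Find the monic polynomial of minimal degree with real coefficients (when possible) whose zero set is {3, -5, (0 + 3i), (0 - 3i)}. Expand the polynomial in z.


The polynomial is p(z) = ∏_{α ∈ S} (z − α), where S = {3, -5, (0 + 3i), (0 - 3i)}.
Expanding the product yields: p(z) = z^4 + 2·z^3 -6·z^2 + 18·z -135.
Note conjugate pairs combine to real quadratics: (z − (0+3i))(z − (0−3i)) = z² + 9.
The resulting polynomial has degree 4 and real coefficients as required.

p(z) = z^4 + 2·z^3 -6·z^2 + 18·z -135.
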